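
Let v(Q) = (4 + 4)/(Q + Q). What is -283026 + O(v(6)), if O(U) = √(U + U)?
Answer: -283026 + 2*√3/3 ≈ -2.8303e+5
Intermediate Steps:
v(Q) = 4/Q (v(Q) = 8/((2*Q)) = 8*(1/(2*Q)) = 4/Q)
O(U) = √2*√U (O(U) = √(2*U) = √2*√U)
-283026 + O(v(6)) = -283026 + √2*√(4/6) = -283026 + √2*√(4*(⅙)) = -283026 + √2*√(⅔) = -283026 + √2*(√6/3) = -283026 + 2*√3/3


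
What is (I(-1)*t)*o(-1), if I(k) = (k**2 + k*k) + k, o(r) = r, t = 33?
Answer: -33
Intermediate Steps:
I(k) = k + 2*k**2 (I(k) = (k**2 + k**2) + k = 2*k**2 + k = k + 2*k**2)
(I(-1)*t)*o(-1) = (-(1 + 2*(-1))*33)*(-1) = (-(1 - 2)*33)*(-1) = (-1*(-1)*33)*(-1) = (1*33)*(-1) = 33*(-1) = -33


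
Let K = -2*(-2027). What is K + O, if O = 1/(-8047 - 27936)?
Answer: 145875081/35983 ≈ 4054.0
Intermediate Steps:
O = -1/35983 (O = 1/(-35983) = -1/35983 ≈ -2.7791e-5)
K = 4054
K + O = 4054 - 1/35983 = 145875081/35983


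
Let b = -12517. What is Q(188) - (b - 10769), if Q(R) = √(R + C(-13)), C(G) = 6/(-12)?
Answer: 23286 + 5*√30/2 ≈ 23300.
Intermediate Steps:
C(G) = -½ (C(G) = 6*(-1/12) = -½)
Q(R) = √(-½ + R) (Q(R) = √(R - ½) = √(-½ + R))
Q(188) - (b - 10769) = √(-2 + 4*188)/2 - (-12517 - 10769) = √(-2 + 752)/2 - 1*(-23286) = √750/2 + 23286 = (5*√30)/2 + 23286 = 5*√30/2 + 23286 = 23286 + 5*√30/2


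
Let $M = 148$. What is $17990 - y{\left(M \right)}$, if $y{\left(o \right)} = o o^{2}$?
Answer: $-3223802$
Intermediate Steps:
$y{\left(o \right)} = o^{3}$
$17990 - y{\left(M \right)} = 17990 - 148^{3} = 17990 - 3241792 = -3223802$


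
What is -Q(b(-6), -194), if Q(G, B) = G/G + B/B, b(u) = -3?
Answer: -2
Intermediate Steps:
Q(G, B) = 2 (Q(G, B) = 1 + 1 = 2)
-Q(b(-6), -194) = -1*2 = -2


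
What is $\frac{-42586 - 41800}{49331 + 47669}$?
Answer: $- \frac{42193}{48500} \approx -0.86996$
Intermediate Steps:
$\frac{-42586 - 41800}{49331 + 47669} = - \frac{84386}{97000} = \left(-84386\right) \frac{1}{97000} = - \frac{42193}{48500}$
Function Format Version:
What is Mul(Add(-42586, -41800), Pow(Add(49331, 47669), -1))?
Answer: Rational(-42193, 48500) ≈ -0.86996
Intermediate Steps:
Mul(Add(-42586, -41800), Pow(Add(49331, 47669), -1)) = Mul(-84386, Pow(97000, -1)) = Mul(-84386, Rational(1, 97000)) = Rational(-42193, 48500)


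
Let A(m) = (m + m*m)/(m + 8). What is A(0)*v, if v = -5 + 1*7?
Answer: 0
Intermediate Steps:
A(m) = (m + m²)/(8 + m)
v = 2 (v = -5 + 7 = 2)
A(0)*v = (0*(1 + 0)/(8 + 0))*2 = (0*1/8)*2 = (0*(⅛)*1)*2 = 0*2 = 0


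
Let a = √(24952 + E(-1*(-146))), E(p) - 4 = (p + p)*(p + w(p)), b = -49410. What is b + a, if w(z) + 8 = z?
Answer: -49410 + 2*√26971 ≈ -49082.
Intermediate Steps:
w(z) = -8 + z
E(p) = 4 + 2*p*(-8 + 2*p) (E(p) = 4 + (p + p)*(p + (-8 + p)) = 4 + (2*p)*(-8 + 2*p) = 4 + 2*p*(-8 + 2*p))
a = 2*√26971 (a = √(24952 + (4 - (-16)*(-146) + 4*(-1*(-146))²)) = √(24952 + (4 - 16*146 + 4*146²)) = √(24952 + (4 - 2336 + 4*21316)) = √(24952 + (4 - 2336 + 85264)) = √(24952 + 82932) = √107884 = 2*√26971 ≈ 328.46)
b + a = -49410 + 2*√26971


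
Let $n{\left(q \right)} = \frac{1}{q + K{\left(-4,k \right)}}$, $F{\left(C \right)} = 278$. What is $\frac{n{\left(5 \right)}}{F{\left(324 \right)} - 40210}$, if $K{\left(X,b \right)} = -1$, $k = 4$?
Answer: $- \frac{1}{159728} \approx -6.2606 \cdot 10^{-6}$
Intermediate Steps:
$n{\left(q \right)} = \frac{1}{-1 + q}$ ($n{\left(q \right)} = \frac{1}{q - 1} = \frac{1}{-1 + q}$)
$\frac{n{\left(5 \right)}}{F{\left(324 \right)} - 40210} = \frac{1}{\left(278 - 40210\right) \left(-1 + 5\right)} = \frac{1}{\left(-39932\right) 4} = \left(- \frac{1}{39932}\right) \frac{1}{4} = - \frac{1}{159728}$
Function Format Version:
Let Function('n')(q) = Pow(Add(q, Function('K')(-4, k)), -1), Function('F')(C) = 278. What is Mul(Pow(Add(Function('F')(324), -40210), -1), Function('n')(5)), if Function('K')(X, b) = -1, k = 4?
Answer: Rational(-1, 159728) ≈ -6.2606e-6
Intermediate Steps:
Function('n')(q) = Pow(Add(-1, q), -1) (Function('n')(q) = Pow(Add(q, -1), -1) = Pow(Add(-1, q), -1))
Mul(Pow(Add(Function('F')(324), -40210), -1), Function('n')(5)) = Mul(Pow(Add(278, -40210), -1), Pow(Add(-1, 5), -1)) = Mul(Pow(-39932, -1), Pow(4, -1)) = Mul(Rational(-1, 39932), Rational(1, 4)) = Rational(-1, 159728)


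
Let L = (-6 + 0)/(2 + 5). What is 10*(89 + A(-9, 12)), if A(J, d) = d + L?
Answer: 7010/7 ≈ 1001.4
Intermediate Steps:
L = -6/7 ≈ -0.85714
A(J, d) = -6/7 + d (A(J, d) = d - 6/7 = -6/7 + d)
10*(89 + A(-9, 12)) = 10*(89 + (-6/7 + 12)) = 10*(89 + 78/7) = 10*(701/7) = 7010/7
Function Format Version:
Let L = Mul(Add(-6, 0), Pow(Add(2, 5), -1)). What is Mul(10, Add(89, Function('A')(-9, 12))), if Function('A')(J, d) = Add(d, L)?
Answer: Rational(7010, 7) ≈ 1001.4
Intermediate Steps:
L = Rational(-6, 7) (L = Mul(-6, Pow(7, -1)) = Mul(-6, Rational(1, 7)) = Rational(-6, 7) ≈ -0.85714)
Function('A')(J, d) = Add(Rational(-6, 7), d) (Function('A')(J, d) = Add(d, Rational(-6, 7)) = Add(Rational(-6, 7), d))
Mul(10, Add(89, Function('A')(-9, 12))) = Mul(10, Add(89, Add(Rational(-6, 7), 12))) = Mul(10, Add(89, Rational(78, 7))) = Mul(10, Rational(701, 7)) = Rational(7010, 7)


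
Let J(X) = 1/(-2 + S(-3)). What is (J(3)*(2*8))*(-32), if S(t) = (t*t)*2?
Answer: -32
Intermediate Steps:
S(t) = 2*t**2 (S(t) = t**2*2 = 2*t**2)
J(X) = 1/16 (J(X) = 1/(-2 + 2*(-3)**2) = 1/(-2 + 2*9) = 1/(-2 + 18) = 1/16)
(J(3)*(2*8))*(-32) = ((2*8)/16)*(-32) = ((1/16)*16)*(-32) = 1*(-32) = -32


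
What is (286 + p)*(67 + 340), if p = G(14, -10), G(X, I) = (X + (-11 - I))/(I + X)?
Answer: 470899/4 ≈ 1.1772e+5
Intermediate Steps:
G(X, I) = (-11 + X - I)/(I + X)
p = 13/4 (p = (-11 + 14 - 1*(-10))/(-10 + 14) = (-11 + 14 + 10)/4 = (¼)*13 = 13/4 ≈ 3.2500)
(286 + p)*(67 + 340) = (286 + 13/4)*(67 + 340) = (1157/4)*407 = 470899/4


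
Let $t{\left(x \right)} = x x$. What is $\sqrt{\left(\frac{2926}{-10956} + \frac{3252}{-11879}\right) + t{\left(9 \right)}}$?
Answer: $\frac{\sqrt{2815749433553658}}{5915742} \approx 8.9699$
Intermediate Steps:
$t{\left(x \right)} = x^{2}$
$\sqrt{\left(\frac{2926}{-10956} + \frac{3252}{-11879}\right) + t{\left(9 \right)}} = \sqrt{\left(\frac{2926}{-10956} + \frac{3252}{-11879}\right) + 9^{2}} = \sqrt{\left(2926 \left(- \frac{1}{10956}\right) + 3252 \left(- \frac{1}{11879}\right)\right) + 81} = \sqrt{\left(- \frac{133}{498} - \frac{3252}{11879}\right) + 81} = \sqrt{- \frac{3199403}{5915742} + 81} = \sqrt{\frac{475975699}{5915742}} = \frac{\sqrt{2815749433553658}}{5915742}$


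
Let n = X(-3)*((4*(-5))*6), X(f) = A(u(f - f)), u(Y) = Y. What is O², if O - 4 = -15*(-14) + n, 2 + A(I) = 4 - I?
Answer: 676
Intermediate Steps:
A(I) = 2 - I (A(I) = -2 + (4 - I) = 2 - I)
X(f) = 2 (X(f) = 2 - (f - f) = 2 - 1*0 = 2 + 0 = 2)
n = -240 (n = 2*((4*(-5))*6) = 2*(-20*6) = 2*(-120) = -240)
O = -26 (O = 4 + (-15*(-14) - 240) = 4 + (210 - 240) = 4 - 30 = -26)
O² = (-26)² = 676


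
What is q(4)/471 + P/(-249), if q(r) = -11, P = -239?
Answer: 36610/39093 ≈ 0.93648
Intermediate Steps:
q(4)/471 + P/(-249) = -11/471 - 239/(-249) = -11*1/471 - 239*(-1/249) = -11/471 + 239/249 = 36610/39093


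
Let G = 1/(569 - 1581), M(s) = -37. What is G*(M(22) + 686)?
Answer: -59/92 ≈ -0.64130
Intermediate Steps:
G = -1/1012 (G = 1/(-1012) = -1/1012 ≈ -0.00098814)
G*(M(22) + 686) = -(-37 + 686)/1012 = -1/1012*649 = -59/92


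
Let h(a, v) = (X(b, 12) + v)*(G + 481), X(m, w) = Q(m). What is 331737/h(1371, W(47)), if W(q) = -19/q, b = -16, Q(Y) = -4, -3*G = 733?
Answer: -5197213/16330 ≈ -318.26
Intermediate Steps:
G = -733/3 (G = -⅓*733 = -733/3 ≈ -244.33)
X(m, w) = -4
h(a, v) = -2840/3 + 710*v/3 (h(a, v) = (-4 + v)*(-733/3 + 481) = (-4 + v)*(710/3) = -2840/3 + 710*v/3)
331737/h(1371, W(47)) = 331737/(-2840/3 + 710*(-19/47)/3) = 331737/(-2840/3 + 710*(-19*1/47)/3) = 331737/(-2840/3 + (710/3)*(-19/47)) = 331737/(-2840/3 - 13490/141) = 331737/(-48990/47) = 331737*(-47/48990) = -5197213/16330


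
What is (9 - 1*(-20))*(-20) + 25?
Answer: -555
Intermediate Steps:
(9 - 1*(-20))*(-20) + 25 = (9 + 20)*(-20) + 25 = 29*(-20) + 25 = -580 + 25 = -555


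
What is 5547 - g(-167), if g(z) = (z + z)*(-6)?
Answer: 3543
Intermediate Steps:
g(z) = -12*z (g(z) = (2*z)*(-6) = -12*z)
5547 - g(-167) = 5547 - (-12)*(-167) = 5547 - 1*2004 = 5547 - 2004 = 3543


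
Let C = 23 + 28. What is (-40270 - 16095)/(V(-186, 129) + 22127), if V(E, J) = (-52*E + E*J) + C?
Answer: -56365/7856 ≈ -7.1748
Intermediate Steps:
C = 51
V(E, J) = 51 - 52*E + E*J (V(E, J) = (-52*E + E*J) + 51 = 51 - 52*E + E*J)
(-40270 - 16095)/(V(-186, 129) + 22127) = (-40270 - 16095)/((51 - 52*(-186) - 186*129) + 22127) = -56365/((51 + 9672 - 23994) + 22127) = -56365/(-14271 + 22127) = -56365/7856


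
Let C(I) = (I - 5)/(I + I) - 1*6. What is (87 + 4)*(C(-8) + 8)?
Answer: 4095/16 ≈ 255.94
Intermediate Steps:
C(I) = -6 + (-5 + I)/(2*I) (C(I) = (-5 + I)/((2*I)) - 6 = (-5 + I)*(1/(2*I)) - 6 = (-5 + I)/(2*I) - 6 = -6 + (-5 + I)/(2*I))
(87 + 4)*(C(-8) + 8) = (87 + 4)*((½)*(-5 - 11*(-8))/(-8) + 8) = 91*((½)*(-⅛)*(-5 + 88) + 8) = 91*((½)*(-⅛)*83 + 8) = 91*(-83/16 + 8) = 91*(45/16) = 4095/16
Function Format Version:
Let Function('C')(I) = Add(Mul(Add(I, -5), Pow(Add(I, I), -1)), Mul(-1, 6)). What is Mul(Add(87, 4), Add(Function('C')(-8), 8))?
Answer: Rational(4095, 16) ≈ 255.94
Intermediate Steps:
Function('C')(I) = Add(-6, Mul(Rational(1, 2), Pow(I, -1), Add(-5, I))) (Function('C')(I) = Add(Mul(Add(-5, I), Pow(Mul(2, I), -1)), -6) = Add(Mul(Add(-5, I), Mul(Rational(1, 2), Pow(I, -1))), -6) = Add(Mul(Rational(1, 2), Pow(I, -1), Add(-5, I)), -6) = Add(-6, Mul(Rational(1, 2), Pow(I, -1), Add(-5, I))))
Mul(Add(87, 4), Add(Function('C')(-8), 8)) = Mul(Add(87, 4), Add(Mul(Rational(1, 2), Pow(-8, -1), Add(-5, Mul(-11, -8))), 8)) = Mul(91, Add(Mul(Rational(1, 2), Rational(-1, 8), Add(-5, 88)), 8)) = Mul(91, Add(Mul(Rational(1, 2), Rational(-1, 8), 83), 8)) = Mul(91, Add(Rational(-83, 16), 8)) = Mul(91, Rational(45, 16)) = Rational(4095, 16)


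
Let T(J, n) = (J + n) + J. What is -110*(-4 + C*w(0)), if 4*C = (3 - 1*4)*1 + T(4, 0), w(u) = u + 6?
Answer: -715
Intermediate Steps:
T(J, n) = n + 2*J
w(u) = 6 + u
C = 7/4 (C = ((3 - 1*4)*1 + (0 + 2*4))/4 = ((3 - 4)*1 + (0 + 8))/4 = (-1*1 + 8)/4 = (-1 + 8)/4 = (¼)*7 = 7/4 ≈ 1.7500)
-110*(-4 + C*w(0)) = -110*(-4 + 7*(6 + 0)/4) = -110*(-4 + (7/4)*6) = -110*(-4 + 21/2) = -110*13/2 = -715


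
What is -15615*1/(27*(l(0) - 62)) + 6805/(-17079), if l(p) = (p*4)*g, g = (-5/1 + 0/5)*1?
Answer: 3151815/352966 ≈ 8.9295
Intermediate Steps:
g = -5 (g = (-5*1 + 0*(⅕))*1 = (-5 + 0)*1 = -5*1 = -5)
l(p) = -20*p (l(p) = (p*4)*(-5) = (4*p)*(-5) = -20*p)
-15615*1/(27*(l(0) - 62)) + 6805/(-17079) = -15615*1/(27*(-20*0 - 62)) + 6805/(-17079) = -15615*1/(27*(0 - 62)) + 6805*(-1/17079) = -15615/(27*(-62)) - 6805/17079 = -15615/(-1674) - 6805/17079 = -15615*(-1/1674) - 6805/17079 = 1735/186 - 6805/17079 = 3151815/352966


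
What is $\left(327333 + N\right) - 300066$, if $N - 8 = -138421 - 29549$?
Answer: $-140695$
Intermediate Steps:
$N = -167962$ ($N = 8 - 167970 = -167962$)
$\left(327333 + N\right) - 300066 = \left(327333 - 167962\right) - 300066 = 159371 - 300066 = -140695$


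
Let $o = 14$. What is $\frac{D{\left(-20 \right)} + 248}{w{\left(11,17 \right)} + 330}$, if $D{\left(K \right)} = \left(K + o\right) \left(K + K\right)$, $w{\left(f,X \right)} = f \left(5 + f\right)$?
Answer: $\frac{244}{253} \approx 0.96443$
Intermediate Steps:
$D{\left(K \right)} = 2 K \left(14 + K\right)$ ($D{\left(K \right)} = \left(K + 14\right) \left(K + K\right) = \left(14 + K\right) 2 K = 2 K \left(14 + K\right)$)
$\frac{D{\left(-20 \right)} + 248}{w{\left(11,17 \right)} + 330} = \frac{2 \left(-20\right) \left(14 - 20\right) + 248}{11 \left(5 + 11\right) + 330} = \frac{2 \left(-20\right) \left(-6\right) + 248}{11 \cdot 16 + 330} = \frac{240 + 248}{176 + 330} = \frac{488}{506} = 488 \cdot \frac{1}{506} = \frac{244}{253}$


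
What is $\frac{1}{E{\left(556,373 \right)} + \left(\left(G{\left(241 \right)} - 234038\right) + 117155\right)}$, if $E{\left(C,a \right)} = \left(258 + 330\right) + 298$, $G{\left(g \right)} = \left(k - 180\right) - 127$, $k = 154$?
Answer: $- \frac{1}{116150} \approx -8.6096 \cdot 10^{-6}$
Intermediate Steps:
$G{\left(g \right)} = -153$ ($G{\left(g \right)} = \left(154 - 180\right) - 127 = -26 - 127 = -153$)
$E{\left(C,a \right)} = 886$ ($E{\left(C,a \right)} = 588 + 298 = 886$)
$\frac{1}{E{\left(556,373 \right)} + \left(\left(G{\left(241 \right)} - 234038\right) + 117155\right)} = \frac{1}{886 + \left(\left(-153 - 234038\right) + 117155\right)} = \frac{1}{886 + \left(-234191 + 117155\right)} = \frac{1}{886 - 117036} = \frac{1}{-116150} = - \frac{1}{116150}$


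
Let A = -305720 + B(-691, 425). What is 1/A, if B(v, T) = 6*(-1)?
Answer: -1/305726 ≈ -3.2709e-6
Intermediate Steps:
B(v, T) = -6
A = -305726 (A = -305720 - 6 = -305726)
1/A = 1/(-305726) = -1/305726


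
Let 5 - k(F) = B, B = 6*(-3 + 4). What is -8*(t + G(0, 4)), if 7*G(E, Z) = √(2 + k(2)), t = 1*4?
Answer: -232/7 ≈ -33.143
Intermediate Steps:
B = 6 (B = 6*1 = 6)
t = 4
k(F) = -1 (k(F) = 5 - 1*6 = 5 - 6 = -1)
G(E, Z) = ⅐ (G(E, Z) = √(2 - 1)/7 = √1/7 = (⅐)*1 = ⅐)
-8*(t + G(0, 4)) = -8*(4 + ⅐) = -8*29/7 = -232/7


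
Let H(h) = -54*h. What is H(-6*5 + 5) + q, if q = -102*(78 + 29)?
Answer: -9564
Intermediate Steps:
q = -10914 (q = -102*107 = -10914)
H(-6*5 + 5) + q = -54*(-6*5 + 5) - 10914 = -54*(-30 + 5) - 10914 = -54*(-25) - 10914 = 1350 - 10914 = -9564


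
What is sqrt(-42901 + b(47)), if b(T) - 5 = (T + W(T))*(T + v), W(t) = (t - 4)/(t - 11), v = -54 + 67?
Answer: I*sqrt(360039)/3 ≈ 200.01*I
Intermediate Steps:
v = 13
W(t) = (-4 + t)/(-11 + t)
b(T) = 5 + (13 + T)*(T + (-4 + T)/(-11 + T)) (b(T) = 5 + (T + (-4 + T)/(-11 + T))*(T + 13) = 5 + (T + (-4 + T)/(-11 + T))*(13 + T) = 5 + (13 + T)*(T + (-4 + T)/(-11 + T)))
sqrt(-42901 + b(47)) = sqrt(-42901 + (-107 + 47**3 - 129*47 + 3*47**2)/(-11 + 47)) = sqrt(-42901 + (-107 + 103823 - 6063 + 3*2209)/36) = sqrt(-42901 + (-107 + 103823 - 6063 + 6627)/36) = sqrt(-42901 + (1/36)*104280) = sqrt(-42901 + 8690/3) = sqrt(-120013/3) = I*sqrt(360039)/3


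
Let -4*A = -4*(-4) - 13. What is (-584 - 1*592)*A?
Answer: 882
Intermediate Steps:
A = -¾ (A = -(-4*(-4) - 13)/4 = -(16 - 13)/4 = -¼*3 = -¾ ≈ -0.75000)
(-584 - 1*592)*A = (-584 - 1*592)*(-¾) = (-584 - 592)*(-¾) = -1176*(-¾) = 882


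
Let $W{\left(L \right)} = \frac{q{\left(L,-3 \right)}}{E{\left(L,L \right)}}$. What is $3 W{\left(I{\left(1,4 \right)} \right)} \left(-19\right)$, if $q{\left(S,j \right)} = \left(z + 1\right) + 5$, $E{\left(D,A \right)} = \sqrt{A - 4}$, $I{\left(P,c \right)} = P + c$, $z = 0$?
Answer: $-342$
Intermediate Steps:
$E{\left(D,A \right)} = \sqrt{-4 + A}$
$q{\left(S,j \right)} = 6$ ($q{\left(S,j \right)} = \left(0 + 1\right) + 5 = 1 + 5 = 6$)
$W{\left(L \right)} = \frac{6}{\sqrt{-4 + L}}$
$3 W{\left(I{\left(1,4 \right)} \right)} \left(-19\right) = 3 \frac{6}{\sqrt{-4 + \left(1 + 4\right)}} \left(-19\right) = 3 \frac{6}{\sqrt{-4 + 5}} \left(-19\right) = 3 \cdot 6 \frac{1}{\sqrt{1}} \left(-19\right) = 3 \cdot 6 \cdot 1 \left(-19\right) = 3 \cdot 6 \left(-19\right) = 18 \left(-19\right) = -342$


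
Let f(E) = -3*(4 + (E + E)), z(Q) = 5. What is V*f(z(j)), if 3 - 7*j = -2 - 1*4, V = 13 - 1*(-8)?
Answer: -882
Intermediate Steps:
V = 21 (V = 13 + 8 = 21)
j = 9/7 (j = 3/7 - (-2 - 1*4)/7 = 3/7 - (-2 - 4)/7 = 3/7 - ⅐*(-6) = 3/7 + 6/7 = 9/7 ≈ 1.2857)
f(E) = -12 - 6*E (f(E) = -3*(4 + 2*E) = -12 - 6*E)
V*f(z(j)) = 21*(-12 - 6*5) = 21*(-12 - 30) = 21*(-42) = -882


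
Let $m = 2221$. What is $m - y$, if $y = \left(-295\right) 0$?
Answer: $2221$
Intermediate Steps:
$y = 0$
$m - y = 2221 - 0 = 2221 + 0 = 2221$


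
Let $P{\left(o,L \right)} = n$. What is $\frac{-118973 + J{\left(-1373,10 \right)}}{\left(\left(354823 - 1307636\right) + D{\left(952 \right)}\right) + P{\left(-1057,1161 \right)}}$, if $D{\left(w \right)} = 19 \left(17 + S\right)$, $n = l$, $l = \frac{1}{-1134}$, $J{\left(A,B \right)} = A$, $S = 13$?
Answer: $\frac{136472364}{1079843563} \approx 0.12638$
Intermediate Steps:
$l = - \frac{1}{1134} \approx -0.00088183$
$n = - \frac{1}{1134} \approx -0.00088183$
$P{\left(o,L \right)} = - \frac{1}{1134}$
$D{\left(w \right)} = 570$ ($D{\left(w \right)} = 19 \left(17 + 13\right) = 19 \cdot 30 = 570$)
$\frac{-118973 + J{\left(-1373,10 \right)}}{\left(\left(354823 - 1307636\right) + D{\left(952 \right)}\right) + P{\left(-1057,1161 \right)}} = \frac{-118973 - 1373}{\left(\left(354823 - 1307636\right) + 570\right) - \frac{1}{1134}} = - \frac{120346}{\left(-952813 + 570\right) - \frac{1}{1134}} = - \frac{120346}{-952243 - \frac{1}{1134}} = - \frac{120346}{- \frac{1079843563}{1134}} = \left(-120346\right) \left(- \frac{1134}{1079843563}\right) = \frac{136472364}{1079843563}$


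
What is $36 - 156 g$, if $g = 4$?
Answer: $-588$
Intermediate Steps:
$36 - 156 g = 36 - 624 = -588$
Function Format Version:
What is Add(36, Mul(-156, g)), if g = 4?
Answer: -588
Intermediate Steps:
Add(36, Mul(-156, g)) = Add(36, Mul(-156, 4)) = Add(36, -624) = -588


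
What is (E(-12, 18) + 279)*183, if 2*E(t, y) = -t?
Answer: 52155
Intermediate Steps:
E(t, y) = -t/2 (E(t, y) = (-t)/2 = -t/2)
(E(-12, 18) + 279)*183 = (-½*(-12) + 279)*183 = (6 + 279)*183 = 285*183 = 52155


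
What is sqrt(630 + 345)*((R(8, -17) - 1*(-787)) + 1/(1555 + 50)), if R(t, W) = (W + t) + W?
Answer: 1221406*sqrt(39)/321 ≈ 23762.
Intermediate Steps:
R(t, W) = t + 2*W
sqrt(630 + 345)*((R(8, -17) - 1*(-787)) + 1/(1555 + 50)) = sqrt(630 + 345)*(((8 + 2*(-17)) - 1*(-787)) + 1/(1555 + 50)) = sqrt(975)*(((8 - 34) + 787) + 1/1605) = (5*sqrt(39))*((-26 + 787) + 1/1605) = (5*sqrt(39))*(761 + 1/1605) = (5*sqrt(39))*(1221406/1605) = 1221406*sqrt(39)/321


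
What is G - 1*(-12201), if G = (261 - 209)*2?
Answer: 12305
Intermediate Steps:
G = 104 (G = 52*2 = 104)
G - 1*(-12201) = 104 - 1*(-12201) = 104 + 12201 = 12305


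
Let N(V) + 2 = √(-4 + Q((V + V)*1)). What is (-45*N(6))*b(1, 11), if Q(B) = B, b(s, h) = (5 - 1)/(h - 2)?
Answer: 40 - 40*√2 ≈ -16.569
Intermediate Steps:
b(s, h) = 4/(-2 + h)
N(V) = -2 + √(-4 + 2*V) (N(V) = -2 + √(-4 + (V + V)*1) = -2 + √(-4 + (2*V)*1) = -2 + √(-4 + 2*V))
(-45*N(6))*b(1, 11) = (-45*(-2 + √(-4 + 2*6)))*(4/(-2 + 11)) = (-45*(-2 + √(-4 + 12)))*(4/9) = (-45*(-2 + √8))*(4*(⅑)) = -45*(-2 + 2*√2)*(4/9) = (90 - 90*√2)*(4/9) = 40 - 40*√2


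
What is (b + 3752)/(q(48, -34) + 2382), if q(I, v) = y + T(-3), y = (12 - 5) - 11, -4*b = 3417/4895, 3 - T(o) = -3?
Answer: 73460743/46678720 ≈ 1.5738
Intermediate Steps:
T(o) = 6 (T(o) = 3 - 1*(-3) = 3 + 3 = 6)
b = -3417/19580 (b = -3417/(4*4895) = -1/4*3417/4895 = -3417/19580 ≈ -0.17451)
y = -4 (y = 7 - 11 = -4)
q(I, v) = 2 (q(I, v) = -4 + 6 = 2)
(b + 3752)/(q(48, -34) + 2382) = (-3417/19580 + 3752)/(2 + 2382) = (73460743/19580)/2384 = (73460743/19580)*(1/2384) = 73460743/46678720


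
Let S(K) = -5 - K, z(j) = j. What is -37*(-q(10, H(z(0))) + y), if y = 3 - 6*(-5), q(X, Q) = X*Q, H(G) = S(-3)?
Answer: -1961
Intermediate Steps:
H(G) = -2 (H(G) = -5 - 1*(-3) = -5 + 3 = -2)
q(X, Q) = Q*X
y = 33 (y = 3 + 30 = 33)
-37*(-q(10, H(z(0))) + y) = -37*(-(-2)*10 + 33) = -37*(-1*(-20) + 33) = -37*(20 + 33) = -37*53 = -1961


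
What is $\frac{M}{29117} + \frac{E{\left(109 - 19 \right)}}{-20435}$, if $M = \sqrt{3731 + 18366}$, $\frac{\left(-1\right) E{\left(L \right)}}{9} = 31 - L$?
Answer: $- \frac{531}{20435} + \frac{\sqrt{22097}}{29117} \approx -0.02088$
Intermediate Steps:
$E{\left(L \right)} = -279 + 9 L$ ($E{\left(L \right)} = - 9 \left(31 - L\right) = -279 + 9 L$)
$M = \sqrt{22097} \approx 148.65$
$\frac{M}{29117} + \frac{E{\left(109 - 19 \right)}}{-20435} = \frac{\sqrt{22097}}{29117} + \frac{-279 + 9 \left(109 - 19\right)}{-20435} = \sqrt{22097} \cdot \frac{1}{29117} + \left(-279 + 9 \left(109 - 19\right)\right) \left(- \frac{1}{20435}\right) = \frac{\sqrt{22097}}{29117} + \left(-279 + 9 \cdot 90\right) \left(- \frac{1}{20435}\right) = \frac{\sqrt{22097}}{29117} + \left(-279 + 810\right) \left(- \frac{1}{20435}\right) = \frac{\sqrt{22097}}{29117} + 531 \left(- \frac{1}{20435}\right) = \frac{\sqrt{22097}}{29117} - \frac{531}{20435} = - \frac{531}{20435} + \frac{\sqrt{22097}}{29117}$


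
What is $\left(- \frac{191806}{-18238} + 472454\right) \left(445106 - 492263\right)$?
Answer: $- \frac{18470127643623}{829} \approx -2.228 \cdot 10^{10}$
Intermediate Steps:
$\left(- \frac{191806}{-18238} + 472454\right) \left(445106 - 492263\right) = \left(\left(-191806\right) \left(- \frac{1}{18238}\right) + 472454\right) \left(-47157\right) = \left(\frac{95903}{9119} + 472454\right) \left(-47157\right) = \frac{4308403929}{9119} \left(-47157\right) = - \frac{18470127643623}{829}$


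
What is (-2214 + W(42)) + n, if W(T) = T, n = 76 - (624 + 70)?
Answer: -2790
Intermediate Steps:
n = -618 (n = 76 - 1*694 = 76 - 694 = -618)
(-2214 + W(42)) + n = (-2214 + 42) - 618 = -2172 - 618 = -2790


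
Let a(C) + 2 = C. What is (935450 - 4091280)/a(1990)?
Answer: -1577915/994 ≈ -1587.4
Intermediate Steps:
a(C) = -2 + C
(935450 - 4091280)/a(1990) = (935450 - 4091280)/(-2 + 1990) = -3155830/1988 = -3155830*1/1988 = -1577915/994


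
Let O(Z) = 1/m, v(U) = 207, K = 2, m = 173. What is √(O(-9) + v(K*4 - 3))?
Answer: 2*√1548869/173 ≈ 14.388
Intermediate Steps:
O(Z) = 1/173
√(O(-9) + v(K*4 - 3)) = √(1/173 + 207) = √(35812/173) = 2*√1548869/173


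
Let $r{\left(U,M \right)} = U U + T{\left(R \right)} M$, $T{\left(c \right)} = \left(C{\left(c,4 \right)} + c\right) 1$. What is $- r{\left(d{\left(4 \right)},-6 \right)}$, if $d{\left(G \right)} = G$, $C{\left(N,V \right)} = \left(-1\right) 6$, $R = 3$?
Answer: $-34$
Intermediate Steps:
$C{\left(N,V \right)} = -6$
$T{\left(c \right)} = -6 + c$ ($T{\left(c \right)} = \left(-6 + c\right) 1 = -6 + c$)
$r{\left(U,M \right)} = U^{2} - 3 M$ ($r{\left(U,M \right)} = U U + \left(-6 + 3\right) M = U^{2} - 3 M$)
$- r{\left(d{\left(4 \right)},-6 \right)} = - (4^{2} - -18) = - (16 + 18) = \left(-1\right) 34 = -34$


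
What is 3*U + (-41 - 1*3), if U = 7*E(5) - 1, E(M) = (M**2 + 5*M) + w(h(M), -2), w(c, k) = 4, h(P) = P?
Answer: 1087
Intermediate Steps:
E(M) = 4 + M**2 + 5*M (E(M) = (M**2 + 5*M) + 4 = 4 + M**2 + 5*M)
U = 377 (U = 7*(4 + 5**2 + 5*5) - 1 = 7*(4 + 25 + 25) - 1 = 7*54 - 1 = 378 - 1 = 377)
3*U + (-41 - 1*3) = 3*377 + (-41 - 1*3) = 1131 + (-41 - 3) = 1131 - 44 = 1087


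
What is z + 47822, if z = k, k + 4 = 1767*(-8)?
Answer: 33682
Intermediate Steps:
k = -14140 (k = -4 + 1767*(-8) = -4 - 14136 = -14140)
z = -14140
z + 47822 = -14140 + 47822 = 33682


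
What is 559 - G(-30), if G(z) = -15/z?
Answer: 1117/2 ≈ 558.50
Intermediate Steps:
559 - G(-30) = 559 - (-15)/(-30) = 559 - (-15)*(-1)/30 = 559 - 1*½ = 559 - ½ = 1117/2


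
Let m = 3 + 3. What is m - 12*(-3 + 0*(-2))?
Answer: 42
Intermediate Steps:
m = 6
m - 12*(-3 + 0*(-2)) = 6 - 12*(-3 + 0*(-2)) = 6 - 12*(-3 + 0) = 6 - 12*(-3) = 6 + 36 = 42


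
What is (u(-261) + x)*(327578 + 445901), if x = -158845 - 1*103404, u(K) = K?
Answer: -203045972290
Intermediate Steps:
x = -262249 (x = -158845 - 103404 = -262249)
(u(-261) + x)*(327578 + 445901) = (-261 - 262249)*(327578 + 445901) = -262510*773479 = -203045972290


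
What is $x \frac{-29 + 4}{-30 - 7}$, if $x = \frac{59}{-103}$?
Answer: $- \frac{1475}{3811} \approx -0.38704$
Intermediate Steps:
$x = - \frac{59}{103}$ ($x = 59 \left(- \frac{1}{103}\right) = - \frac{59}{103} \approx -0.57282$)
$x \frac{-29 + 4}{-30 - 7} = - \frac{59 \frac{-29 + 4}{-30 - 7}}{103} = - \frac{59 \left(- \frac{25}{-37}\right)}{103} = - \frac{59 \left(\left(-25\right) \left(- \frac{1}{37}\right)\right)}{103} = \left(- \frac{59}{103}\right) \frac{25}{37} = - \frac{1475}{3811}$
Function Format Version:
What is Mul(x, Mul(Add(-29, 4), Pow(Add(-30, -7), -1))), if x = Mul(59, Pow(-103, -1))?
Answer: Rational(-1475, 3811) ≈ -0.38704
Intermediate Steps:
x = Rational(-59, 103) (x = Mul(59, Rational(-1, 103)) = Rational(-59, 103) ≈ -0.57282)
Mul(x, Mul(Add(-29, 4), Pow(Add(-30, -7), -1))) = Mul(Rational(-59, 103), Mul(Add(-29, 4), Pow(Add(-30, -7), -1))) = Mul(Rational(-59, 103), Mul(-25, Pow(-37, -1))) = Mul(Rational(-59, 103), Mul(-25, Rational(-1, 37))) = Mul(Rational(-59, 103), Rational(25, 37)) = Rational(-1475, 3811)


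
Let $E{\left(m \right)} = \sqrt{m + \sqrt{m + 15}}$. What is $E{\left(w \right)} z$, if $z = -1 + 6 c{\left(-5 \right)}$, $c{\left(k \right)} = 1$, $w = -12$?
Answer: $5 \sqrt{-12 + \sqrt{3}} \approx 16.022 i$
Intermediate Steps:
$E{\left(m \right)} = \sqrt{m + \sqrt{15 + m}}$
$z = 5$ ($z = -1 + 6 \cdot 1 = -1 + 6 = 5$)
$E{\left(w \right)} z = \sqrt{-12 + \sqrt{15 - 12}} \cdot 5 = \sqrt{-12 + \sqrt{3}} \cdot 5 = 5 \sqrt{-12 + \sqrt{3}}$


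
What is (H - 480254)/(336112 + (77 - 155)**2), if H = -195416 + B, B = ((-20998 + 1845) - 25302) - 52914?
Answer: -773039/342196 ≈ -2.2591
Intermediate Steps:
B = -97369 (B = (-19153 - 25302) - 52914 = -44455 - 52914 = -97369)
H = -292785 (H = -195416 - 97369 = -292785)
(H - 480254)/(336112 + (77 - 155)**2) = (-292785 - 480254)/(336112 + (77 - 155)**2) = -773039/(336112 + (-78)**2) = -773039/(336112 + 6084) = -773039/342196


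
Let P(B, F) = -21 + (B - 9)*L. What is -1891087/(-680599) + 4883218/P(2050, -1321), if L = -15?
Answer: -1632788973125/10425415482 ≈ -156.62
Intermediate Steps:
P(B, F) = 114 - 15*B (P(B, F) = -21 + (B - 9)*(-15) = -21 + (-9 + B)*(-15) = -21 + (135 - 15*B) = 114 - 15*B)
-1891087/(-680599) + 4883218/P(2050, -1321) = -1891087/(-680599) + 4883218/(114 - 15*2050) = -1891087*(-1/680599) + 4883218/(114 - 30750) = 1891087/680599 + 4883218/(-30636) = 1891087/680599 + 4883218*(-1/30636) = 1891087/680599 - 2441609/15318 = -1632788973125/10425415482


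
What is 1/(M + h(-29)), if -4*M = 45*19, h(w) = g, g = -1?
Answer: -4/859 ≈ -0.0046566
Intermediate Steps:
h(w) = -1
M = -855/4 (M = -45*19/4 = -¼*855 = -855/4 ≈ -213.75)
1/(M + h(-29)) = 1/(-855/4 - 1) = 1/(-859/4) = -4/859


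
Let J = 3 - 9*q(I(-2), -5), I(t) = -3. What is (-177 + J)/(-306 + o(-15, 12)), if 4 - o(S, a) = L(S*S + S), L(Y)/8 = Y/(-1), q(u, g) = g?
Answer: -129/1378 ≈ -0.093614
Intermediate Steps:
L(Y) = -8*Y (L(Y) = 8*(Y/(-1)) = 8*(Y*(-1)) = 8*(-Y) = -8*Y)
o(S, a) = 4 + 8*S + 8*S² (o(S, a) = 4 - (-8)*(S*S + S) = 4 - (-8)*(S² + S) = 4 - (-8)*(S + S²) = 4 - (-8*S - 8*S²) = 4 + (8*S + 8*S²) = 4 + 8*S + 8*S²)
J = 48 (J = 3 - 9*(-5) = 3 + 45 = 48)
(-177 + J)/(-306 + o(-15, 12)) = (-177 + 48)/(-306 + (4 + 8*(-15)*(1 - 15))) = -129/(-306 + (4 + 8*(-15)*(-14))) = -129/(-306 + (4 + 1680)) = -129/(-306 + 1684) = -129/1378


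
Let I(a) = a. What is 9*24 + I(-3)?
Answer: 213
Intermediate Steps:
9*24 + I(-3) = 9*24 - 3 = 216 - 3 = 213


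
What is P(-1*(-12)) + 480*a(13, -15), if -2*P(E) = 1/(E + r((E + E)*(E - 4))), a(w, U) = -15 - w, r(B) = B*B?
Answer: -991226881/73752 ≈ -13440.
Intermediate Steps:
r(B) = B**2
P(E) = -1/(2*(E + 4*E**2*(-4 + E)**2)) (P(E) = -1/(2*(E + ((E + E)*(E - 4))**2)) = -1/(2*(E + ((2*E)*(-4 + E))**2)) = -1/(2*(E + (2*E*(-4 + E))**2)) = -1/(2*(E + 4*E**2*(-4 + E)**2)))
P(-1*(-12)) + 480*a(13, -15) = -1/(2*((-1*(-12)))*(1 + 4*(-1*(-12))*(-4 - 1*(-12))**2)) + 480*(-15 - 1*13) = -1/2/(12*(1 + 4*12*(-4 + 12)**2)) + 480*(-15 - 13) = -1/2*1/12/(1 + 4*12*8**2) + 480*(-28) = -1/2*1/12/(1 + 4*12*64) - 13440 = -1/2*1/12/(1 + 3072) - 13440 = -1/2*1/12/3073 - 13440 = -1/2*1/12*1/3073 - 13440 = -1/73752 - 13440 = -991226881/73752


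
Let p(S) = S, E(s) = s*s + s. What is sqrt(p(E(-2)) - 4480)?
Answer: I*sqrt(4478) ≈ 66.918*I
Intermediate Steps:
E(s) = s + s**2 (E(s) = s**2 + s = s + s**2)
sqrt(p(E(-2)) - 4480) = sqrt(-2*(1 - 2) - 4480) = sqrt(-2*(-1) - 4480) = sqrt(2 - 4480) = sqrt(-4478) = I*sqrt(4478)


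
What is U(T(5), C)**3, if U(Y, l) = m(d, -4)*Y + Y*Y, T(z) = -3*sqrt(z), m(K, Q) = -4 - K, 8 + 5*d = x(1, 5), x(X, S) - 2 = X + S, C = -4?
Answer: 188325 + 81540*sqrt(5) ≈ 3.7065e+5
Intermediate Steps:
x(X, S) = 2 + S + X (x(X, S) = 2 + (X + S) = 2 + (S + X) = 2 + S + X)
d = 0 (d = -8/5 + (2 + 5 + 1)/5 = -8/5 + (1/5)*8 = -8/5 + 8/5 = 0)
U(Y, l) = Y**2 - 4*Y (U(Y, l) = (-4 - 1*0)*Y + Y*Y = (-4 + 0)*Y + Y**2 = -4*Y + Y**2 = Y**2 - 4*Y)
U(T(5), C)**3 = ((-3*sqrt(5))*(-4 - 3*sqrt(5)))**3 = (-3*sqrt(5)*(-4 - 3*sqrt(5)))**3 = -135*sqrt(5)*(-4 - 3*sqrt(5))**3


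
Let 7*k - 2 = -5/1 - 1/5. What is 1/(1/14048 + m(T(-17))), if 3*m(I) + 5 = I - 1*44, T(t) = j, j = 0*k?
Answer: -42144/688349 ≈ -0.061225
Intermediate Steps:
k = -16/35 (k = 2/7 + (-5/1 - 1/5)/7 = 2/7 + (-5*1 - 1*1/5)/7 = 2/7 + (-5 - 1/5)/7 = 2/7 + (1/7)*(-26/5) = 2/7 - 26/35 = -16/35 ≈ -0.45714)
j = 0 (j = 0*(-16/35) = 0)
T(t) = 0
m(I) = -49/3 + I/3 (m(I) = -5/3 + (I - 1*44)/3 = -5/3 + (I - 44)/3 = -5/3 + (-44 + I)/3 = -5/3 + (-44/3 + I/3) = -49/3 + I/3)
1/(1/14048 + m(T(-17))) = 1/(1/14048 + (-49/3 + (1/3)*0)) = 1/(1/14048 + (-49/3 + 0)) = 1/(1/14048 - 49/3) = 1/(-688349/42144) = -42144/688349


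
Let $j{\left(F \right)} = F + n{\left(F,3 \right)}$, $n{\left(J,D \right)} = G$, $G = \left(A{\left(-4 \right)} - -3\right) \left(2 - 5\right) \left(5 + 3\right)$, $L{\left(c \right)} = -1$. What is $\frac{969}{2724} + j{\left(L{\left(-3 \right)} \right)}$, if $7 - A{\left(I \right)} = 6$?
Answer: $- \frac{87753}{908} \approx -96.644$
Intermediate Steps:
$A{\left(I \right)} = 1$ ($A{\left(I \right)} = 7 - 6 = 1$)
$G = -96$ ($G = \left(1 - -3\right) \left(2 - 5\right) \left(5 + 3\right) = \left(1 + \left(-2 + 5\right)\right) \left(\left(-3\right) 8\right) = \left(1 + 3\right) \left(-24\right) = 4 \left(-24\right) = -96$)
$n{\left(J,D \right)} = -96$
$j{\left(F \right)} = -96 + F$ ($j{\left(F \right)} = F - 96 = -96 + F$)
$\frac{969}{2724} + j{\left(L{\left(-3 \right)} \right)} = \frac{969}{2724} - 97 = 969 \cdot \frac{1}{2724} - 97 = \frac{323}{908} - 97 = - \frac{87753}{908}$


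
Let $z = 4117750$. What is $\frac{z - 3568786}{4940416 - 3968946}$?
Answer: $\frac{274482}{485735} \approx 0.56509$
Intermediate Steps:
$\frac{z - 3568786}{4940416 - 3968946} = \frac{4117750 - 3568786}{4940416 - 3968946} = \frac{548964}{971470} = 548964 \cdot \frac{1}{971470} = \frac{274482}{485735}$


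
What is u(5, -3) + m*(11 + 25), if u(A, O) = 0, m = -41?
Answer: -1476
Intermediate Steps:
u(5, -3) + m*(11 + 25) = 0 - 41*(11 + 25) = 0 - 41*36 = 0 - 1476 = -1476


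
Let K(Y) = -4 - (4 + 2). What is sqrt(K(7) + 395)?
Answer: sqrt(385) ≈ 19.621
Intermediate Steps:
K(Y) = -10 (K(Y) = -4 - 1*6 = -4 - 6 = -10)
sqrt(K(7) + 395) = sqrt(-10 + 395) = sqrt(385)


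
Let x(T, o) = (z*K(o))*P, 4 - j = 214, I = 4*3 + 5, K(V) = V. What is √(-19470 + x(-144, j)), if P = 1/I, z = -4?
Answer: 5*I*√224502/17 ≈ 139.36*I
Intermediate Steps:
I = 17 (I = 12 + 5 = 17)
j = -210 (j = 4 - 1*214 = 4 - 214 = -210)
P = 1/17 ≈ 0.058824
x(T, o) = -4*o/17 (x(T, o) = -4*o*(1/17) = -4*o/17)
√(-19470 + x(-144, j)) = √(-19470 - 4/17*(-210)) = √(-19470 + 840/17) = √(-330150/17) = 5*I*√224502/17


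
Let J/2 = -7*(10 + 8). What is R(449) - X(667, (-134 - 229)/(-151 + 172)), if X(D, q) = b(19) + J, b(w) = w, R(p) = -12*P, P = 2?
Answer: 209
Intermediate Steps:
R(p) = -24 (R(p) = -12*2 = -24)
J = -252 (J = 2*(-7*(10 + 8)) = 2*(-7*18) = 2*(-126) = -252)
X(D, q) = -233 (X(D, q) = 19 - 252 = -233)
R(449) - X(667, (-134 - 229)/(-151 + 172)) = -24 - 1*(-233) = -24 + 233 = 209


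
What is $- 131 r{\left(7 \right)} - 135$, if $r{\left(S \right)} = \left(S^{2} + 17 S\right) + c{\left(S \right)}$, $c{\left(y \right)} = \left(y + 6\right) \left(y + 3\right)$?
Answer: $-39173$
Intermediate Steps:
$c{\left(y \right)} = \left(3 + y\right) \left(6 + y\right)$ ($c{\left(y \right)} = \left(6 + y\right) \left(3 + y\right) = \left(3 + y\right) \left(6 + y\right)$)
$r{\left(S \right)} = 18 + 2 S^{2} + 26 S$ ($r{\left(S \right)} = \left(S^{2} + 17 S\right) + \left(18 + S^{2} + 9 S\right) = 18 + 2 S^{2} + 26 S$)
$- 131 r{\left(7 \right)} - 135 = - 131 \left(18 + 2 \cdot 7^{2} + 26 \cdot 7\right) - 135 = - 131 \left(18 + 2 \cdot 49 + 182\right) - 135 = - 131 \left(18 + 98 + 182\right) - 135 = \left(-131\right) 298 - 135 = -39038 - 135 = -39173$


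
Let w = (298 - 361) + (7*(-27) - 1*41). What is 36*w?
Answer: -10548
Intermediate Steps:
w = -293 (w = -63 + (-189 - 41) = -63 - 230 = -293)
36*w = 36*(-293) = -10548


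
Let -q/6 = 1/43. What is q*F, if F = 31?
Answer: -186/43 ≈ -4.3256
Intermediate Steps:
q = -6/43 ≈ -0.13953
q*F = -6/43*31 = -186/43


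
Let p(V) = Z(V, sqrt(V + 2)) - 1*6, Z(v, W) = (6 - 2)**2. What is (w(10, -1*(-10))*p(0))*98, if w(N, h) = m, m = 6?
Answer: 5880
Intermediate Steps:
Z(v, W) = 16 (Z(v, W) = 4**2 = 16)
w(N, h) = 6
p(V) = 10 (p(V) = 16 - 1*6 = 16 - 6 = 10)
(w(10, -1*(-10))*p(0))*98 = (6*10)*98 = 60*98 = 5880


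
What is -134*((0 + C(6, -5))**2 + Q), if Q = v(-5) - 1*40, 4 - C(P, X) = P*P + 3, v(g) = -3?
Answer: -158388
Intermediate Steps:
C(P, X) = 1 - P**2 (C(P, X) = 4 - (P*P + 3) = 4 - (P**2 + 3) = 4 - (3 + P**2) = 4 + (-3 - P**2) = 1 - P**2)
Q = -43 (Q = -3 - 1*40 = -3 - 40 = -43)
-134*((0 + C(6, -5))**2 + Q) = -134*((0 + (1 - 1*6**2))**2 - 43) = -134*((0 + (1 - 1*36))**2 - 43) = -134*((0 + (1 - 36))**2 - 43) = -134*((0 - 35)**2 - 43) = -134*((-35)**2 - 43) = -134*(1225 - 43) = -134*1182 = -158388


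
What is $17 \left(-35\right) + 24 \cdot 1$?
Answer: $-571$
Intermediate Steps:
$17 \left(-35\right) + 24 \cdot 1 = -595 + 24 = -571$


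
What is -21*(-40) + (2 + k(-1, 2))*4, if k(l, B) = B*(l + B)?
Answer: 856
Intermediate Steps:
k(l, B) = B*(B + l)
-21*(-40) + (2 + k(-1, 2))*4 = -21*(-40) + (2 + 2*(2 - 1))*4 = 840 + (2 + 2*1)*4 = 840 + (2 + 2)*4 = 840 + 4*4 = 840 + 16 = 856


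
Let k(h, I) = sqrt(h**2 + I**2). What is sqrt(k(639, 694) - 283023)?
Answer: sqrt(-283023 + sqrt(889957)) ≈ 531.11*I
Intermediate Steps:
k(h, I) = sqrt(I**2 + h**2)
sqrt(k(639, 694) - 283023) = sqrt(sqrt(694**2 + 639**2) - 283023) = sqrt(sqrt(481636 + 408321) - 283023) = sqrt(sqrt(889957) - 283023) = sqrt(-283023 + sqrt(889957))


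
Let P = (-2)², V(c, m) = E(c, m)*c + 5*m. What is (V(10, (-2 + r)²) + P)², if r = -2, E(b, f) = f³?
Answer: 1684609936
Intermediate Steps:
V(c, m) = 5*m + c*m³ (V(c, m) = m³*c + 5*m = c*m³ + 5*m = 5*m + c*m³)
P = 4
(V(10, (-2 + r)²) + P)² = ((-2 - 2)²*(5 + 10*((-2 - 2)²)²) + 4)² = ((-4)²*(5 + 10*((-4)²)²) + 4)² = (16*(5 + 10*16²) + 4)² = (16*(5 + 10*256) + 4)² = (16*(5 + 2560) + 4)² = (16*2565 + 4)² = (41040 + 4)² = 41044² = 1684609936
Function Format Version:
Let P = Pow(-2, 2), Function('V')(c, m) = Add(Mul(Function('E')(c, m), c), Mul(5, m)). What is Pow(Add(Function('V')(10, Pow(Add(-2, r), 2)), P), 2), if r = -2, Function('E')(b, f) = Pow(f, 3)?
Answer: 1684609936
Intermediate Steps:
Function('V')(c, m) = Add(Mul(5, m), Mul(c, Pow(m, 3))) (Function('V')(c, m) = Add(Mul(Pow(m, 3), c), Mul(5, m)) = Add(Mul(c, Pow(m, 3)), Mul(5, m)) = Add(Mul(5, m), Mul(c, Pow(m, 3))))
P = 4
Pow(Add(Function('V')(10, Pow(Add(-2, r), 2)), P), 2) = Pow(Add(Mul(Pow(Add(-2, -2), 2), Add(5, Mul(10, Pow(Pow(Add(-2, -2), 2), 2)))), 4), 2) = Pow(Add(Mul(Pow(-4, 2), Add(5, Mul(10, Pow(Pow(-4, 2), 2)))), 4), 2) = Pow(Add(Mul(16, Add(5, Mul(10, Pow(16, 2)))), 4), 2) = Pow(Add(Mul(16, Add(5, Mul(10, 256))), 4), 2) = Pow(Add(Mul(16, Add(5, 2560)), 4), 2) = Pow(Add(Mul(16, 2565), 4), 2) = Pow(Add(41040, 4), 2) = Pow(41044, 2) = 1684609936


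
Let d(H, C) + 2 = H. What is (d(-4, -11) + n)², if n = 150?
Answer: 20736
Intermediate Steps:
d(H, C) = -2 + H
(d(-4, -11) + n)² = ((-2 - 4) + 150)² = (-6 + 150)² = 144² = 20736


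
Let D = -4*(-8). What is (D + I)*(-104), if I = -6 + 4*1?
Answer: -3120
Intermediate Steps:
D = 32
I = -2 (I = -6 + 4 = -2)
(D + I)*(-104) = (32 - 2)*(-104) = 30*(-104) = -3120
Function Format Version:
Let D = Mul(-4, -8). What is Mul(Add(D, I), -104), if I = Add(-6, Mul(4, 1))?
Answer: -3120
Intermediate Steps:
D = 32
I = -2 (I = Add(-6, 4) = -2)
Mul(Add(D, I), -104) = Mul(Add(32, -2), -104) = Mul(30, -104) = -3120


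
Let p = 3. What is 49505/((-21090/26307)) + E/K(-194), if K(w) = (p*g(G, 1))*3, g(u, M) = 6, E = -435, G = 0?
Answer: -10560794/171 ≈ -61759.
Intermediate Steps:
K(w) = 54 (K(w) = (3*6)*3 = 18*3 = 54)
49505/((-21090/26307)) + E/K(-194) = 49505/((-21090/26307)) - 435/54 = 49505/((-21090*1/26307)) - 435*1/54 = 49505/(-190/237) - 145/18 = 49505*(-237/190) - 145/18 = -2346537/38 - 145/18 = -10560794/171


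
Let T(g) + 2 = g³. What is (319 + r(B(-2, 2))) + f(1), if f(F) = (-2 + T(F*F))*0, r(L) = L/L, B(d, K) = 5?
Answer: 320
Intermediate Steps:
T(g) = -2 + g³
r(L) = 1
f(F) = 0 (f(F) = (-2 + (-2 + (F*F)³))*0 = (-2 + (-2 + (F²)³))*0 = (-2 + (-2 + F⁶))*0 = (-4 + F⁶)*0 = 0)
(319 + r(B(-2, 2))) + f(1) = (319 + 1) + 0 = 320 + 0 = 320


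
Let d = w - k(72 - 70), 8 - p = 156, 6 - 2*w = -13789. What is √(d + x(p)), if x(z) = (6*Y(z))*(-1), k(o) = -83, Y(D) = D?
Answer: √31474/2 ≈ 88.705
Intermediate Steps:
w = 13795/2 (w = 3 - ½*(-13789) = 3 + 13789/2 = 13795/2 ≈ 6897.5)
p = -148 (p = 8 - 1*156 = 8 - 156 = -148)
x(z) = -6*z (x(z) = (6*z)*(-1) = -6*z)
d = 13961/2 (d = 13795/2 - 1*(-83) = 13795/2 + 83 = 13961/2 ≈ 6980.5)
√(d + x(p)) = √(13961/2 - 6*(-148)) = √(13961/2 + 888) = √(15737/2) = √31474/2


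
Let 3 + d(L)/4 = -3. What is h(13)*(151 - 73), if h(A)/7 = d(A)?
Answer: -13104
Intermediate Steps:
d(L) = -24 (d(L) = -12 + 4*(-3) = -12 - 12 = -24)
h(A) = -168 (h(A) = 7*(-24) = -168)
h(13)*(151 - 73) = -168*(151 - 73) = -168*78 = -13104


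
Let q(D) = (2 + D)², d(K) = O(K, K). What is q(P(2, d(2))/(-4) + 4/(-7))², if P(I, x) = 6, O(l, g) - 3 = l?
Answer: 1/38416 ≈ 2.6031e-5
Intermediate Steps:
O(l, g) = 3 + l
d(K) = 3 + K
q(P(2, d(2))/(-4) + 4/(-7))² = ((2 + (6/(-4) + 4/(-7)))²)² = ((2 + (6*(-¼) + 4*(-⅐)))²)² = ((2 + (-3/2 - 4/7))²)² = ((2 - 29/14)²)² = ((-1/14)²)² = (1/196)² = 1/38416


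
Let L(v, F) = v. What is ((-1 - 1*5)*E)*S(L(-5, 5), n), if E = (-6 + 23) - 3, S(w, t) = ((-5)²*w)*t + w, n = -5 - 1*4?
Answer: -94080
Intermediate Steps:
n = -9 (n = -5 - 4 = -9)
S(w, t) = w + 25*t*w (S(w, t) = (25*w)*t + w = 25*t*w + w = w + 25*t*w)
E = 14 (E = 17 - 3 = 14)
((-1 - 1*5)*E)*S(L(-5, 5), n) = ((-1 - 1*5)*14)*(-5*(1 + 25*(-9))) = ((-1 - 5)*14)*(-5*(1 - 225)) = (-6*14)*(-5*(-224)) = -84*1120 = -94080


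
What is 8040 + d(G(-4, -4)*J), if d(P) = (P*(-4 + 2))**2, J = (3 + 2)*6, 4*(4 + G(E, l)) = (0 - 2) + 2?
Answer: 65640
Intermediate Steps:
G(E, l) = -4 (G(E, l) = -4 + ((0 - 2) + 2)/4 = -4 + (-2 + 2)/4 = -4 + (1/4)*0 = -4 + 0 = -4)
J = 30 (J = 5*6 = 30)
d(P) = 4*P**2 (d(P) = (P*(-2))**2 = (-2*P)**2 = 4*P**2)
8040 + d(G(-4, -4)*J) = 8040 + 4*(-4*30)**2 = 8040 + 4*(-120)**2 = 8040 + 4*14400 = 8040 + 57600 = 65640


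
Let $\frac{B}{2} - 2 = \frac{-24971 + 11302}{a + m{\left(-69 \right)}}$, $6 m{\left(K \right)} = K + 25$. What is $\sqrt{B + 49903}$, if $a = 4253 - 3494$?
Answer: $\frac{\sqrt{253593401105}}{2255} \approx 223.32$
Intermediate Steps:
$a = 759$
$m{\left(K \right)} = \frac{25}{6} + \frac{K}{6}$ ($m{\left(K \right)} = \frac{K + 25}{6} = \frac{25 + K}{6} = \frac{25}{6} + \frac{K}{6}$)
$B = - \frac{72994}{2255}$ ($B = 4 + 2 \frac{-24971 + 11302}{759 + \left(\frac{25}{6} + \frac{1}{6} \left(-69\right)\right)} = 4 + 2 \left(- \frac{13669}{759 + \left(\frac{25}{6} - \frac{23}{2}\right)}\right) = 4 + 2 \left(- \frac{13669}{759 - \frac{22}{3}}\right) = 4 + 2 \left(- \frac{13669}{\frac{2255}{3}}\right) = 4 + 2 \left(\left(-13669\right) \frac{3}{2255}\right) = 4 + 2 \left(- \frac{41007}{2255}\right) = 4 - \frac{82014}{2255} = - \frac{72994}{2255} \approx -32.37$)
$\sqrt{B + 49903} = \sqrt{- \frac{72994}{2255} + 49903} = \sqrt{\frac{112458271}{2255}} = \frac{\sqrt{253593401105}}{2255}$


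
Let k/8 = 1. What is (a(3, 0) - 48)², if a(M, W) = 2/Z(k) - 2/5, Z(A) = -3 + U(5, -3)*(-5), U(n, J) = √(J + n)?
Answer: 97856664/42025 + 39568*√2/1681 ≈ 2361.8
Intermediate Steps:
k = 8 (k = 8*1 = 8)
Z(A) = -3 - 5*√2 (Z(A) = -3 + √(-3 + 5)*(-5) = -3 + √2*(-5) = -3 - 5*√2)
a(M, W) = -⅖ + 2/(-3 - 5*√2) (a(M, W) = 2/(-3 - 5*√2) - 2/5 = 2/(-3 - 5*√2) - 2*⅕ = 2/(-3 - 5*√2) - ⅖ = -⅖ + 2/(-3 - 5*√2))
(a(3, 0) - 48)² = ((-52/205 - 10*√2/41) - 48)² = (-9892/205 - 10*√2/41)²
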